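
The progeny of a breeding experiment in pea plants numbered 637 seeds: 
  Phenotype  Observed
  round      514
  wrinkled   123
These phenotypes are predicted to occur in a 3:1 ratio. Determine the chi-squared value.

Total ratio parts = 4. Expected numbers out of 637:
  round: 637 × 3/4 = 477.75
  wrinkled: 637 × 1/4 = 159.25
χ² = Σ (O − E)² / E
  round: (514 − 477.75)² / 477.75 = 2.7505
  wrinkled: (123 − 159.25)² / 159.25 = 8.2516
χ² = 2.7505 + 8.2516 = 11.0021 ≈ 11.002

11.002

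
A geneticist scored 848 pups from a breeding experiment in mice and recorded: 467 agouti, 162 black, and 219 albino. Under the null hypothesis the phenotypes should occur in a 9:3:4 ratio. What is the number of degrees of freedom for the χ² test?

A goodness-of-fit test with 3 phenotype classes has df = 3 − 1 = 2.

2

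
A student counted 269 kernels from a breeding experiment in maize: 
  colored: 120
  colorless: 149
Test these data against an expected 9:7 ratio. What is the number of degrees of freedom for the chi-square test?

1

A goodness-of-fit test with 2 phenotype classes has df = 2 − 1 = 1.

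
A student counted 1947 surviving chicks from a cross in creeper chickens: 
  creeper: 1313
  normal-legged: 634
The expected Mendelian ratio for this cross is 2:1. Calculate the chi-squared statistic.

0.520

Total ratio parts = 3. Expected numbers out of 1947:
  creeper: 1947 × 2/3 = 1298
  normal-legged: 1947 × 1/3 = 649
χ² = Σ (O − E)² / E
  creeper: (1313 − 1298)² / 1298 = 0.1733
  normal-legged: (634 − 649)² / 649 = 0.3467
χ² = 0.1733 + 0.3467 = 0.520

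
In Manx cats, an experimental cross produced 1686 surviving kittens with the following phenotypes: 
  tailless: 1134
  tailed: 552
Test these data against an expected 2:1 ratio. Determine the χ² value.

0.267

Expected counts for N = 1686 under a 2:1 ratio (total parts = 3):
  tailless: 1686 × 2/3 = 1124
  tailed: 1686 × 1/3 = 562
χ² = Σ (O − E)² / E
  tailless: (1134 − 1124)² / 1124 = 0.0890
  tailed: (552 − 562)² / 562 = 0.1779
χ² = 0.0890 + 0.1779 = 0.2669 ≈ 0.267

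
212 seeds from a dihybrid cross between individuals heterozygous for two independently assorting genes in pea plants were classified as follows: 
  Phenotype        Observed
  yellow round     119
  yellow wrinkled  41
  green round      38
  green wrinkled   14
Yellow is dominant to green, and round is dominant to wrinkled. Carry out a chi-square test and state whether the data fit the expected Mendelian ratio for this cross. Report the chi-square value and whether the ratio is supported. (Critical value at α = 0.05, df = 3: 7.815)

A dihybrid F₂ with independent assortment and complete dominance at both loci gives a 9:3:3:1 phenotypic ratio.
The 9:3:3:1 ratio has 16 parts, so with N = 212 the expected counts are:
  yellow round: 212 × 9/16 = 119.25
  yellow wrinkled: 212 × 3/16 = 39.75
  green round: 212 × 3/16 = 39.75
  green wrinkled: 212 × 1/16 = 13.25
χ² = Σ (O − E)² / E
  yellow round: (119 − 119.25)² / 119.25 = 0.0005
  yellow wrinkled: (41 − 39.75)² / 39.75 = 0.0393
  green round: (38 − 39.75)² / 39.75 = 0.0770
  green wrinkled: (14 − 13.25)² / 13.25 = 0.0425
χ² = 0.0005 + 0.0393 + 0.0770 + 0.0425 = 0.1593 ≈ 0.159
Degrees of freedom = 4 − 1 = 3; critical value at α = 0.05 is 7.815.
Since 0.159 < 7.815, we fail to reject the null hypothesis — the data are consistent with the 9:3:3:1 ratio.

0.159; consistent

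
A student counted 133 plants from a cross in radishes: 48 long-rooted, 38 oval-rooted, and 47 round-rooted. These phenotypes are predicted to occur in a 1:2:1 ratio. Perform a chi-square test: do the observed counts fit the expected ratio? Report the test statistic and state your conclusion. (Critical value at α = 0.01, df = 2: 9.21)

Under the 1:2:1 hypothesis (Σ ratio = 4, N = 133):
  long-rooted: 133 × 1/4 = 33.25
  oval-rooted: 133 × 2/4 = 66.5
  round-rooted: 133 × 1/4 = 33.25
χ² = Σ (O − E)² / E
  long-rooted: (48 − 33.25)² / 33.25 = 6.5432
  oval-rooted: (38 − 66.5)² / 66.5 = 12.2143
  round-rooted: (47 − 33.25)² / 33.25 = 5.6861
χ² = 6.5432 + 12.2143 + 5.6861 = 24.4436 ≈ 24.444
Degrees of freedom = 3 − 1 = 2; critical value at α = 0.01 is 9.21.
Since 24.444 > 9.21, we reject the null hypothesis — the data do not fit the 1:2:1 ratio.

24.444; not consistent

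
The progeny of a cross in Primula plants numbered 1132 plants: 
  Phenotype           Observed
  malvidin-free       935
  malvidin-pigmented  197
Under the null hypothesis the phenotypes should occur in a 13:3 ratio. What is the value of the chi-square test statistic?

1.349

Total ratio parts = 16. Expected numbers out of 1132:
  malvidin-free: 1132 × 13/16 = 919.75
  malvidin-pigmented: 1132 × 3/16 = 212.25
χ² = Σ (O − E)² / E
  malvidin-free: (935 − 919.75)² / 919.75 = 0.2529
  malvidin-pigmented: (197 − 212.25)² / 212.25 = 1.0957
χ² = 0.2529 + 1.0957 = 1.3486 ≈ 1.349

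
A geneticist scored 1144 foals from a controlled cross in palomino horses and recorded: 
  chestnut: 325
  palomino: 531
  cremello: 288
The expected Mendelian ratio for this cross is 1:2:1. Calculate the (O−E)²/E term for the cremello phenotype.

Under the 1:2:1 hypothesis (Σ ratio = 4, N = 1144):
  chestnut: 1144 × 1/4 = 286
  palomino: 1144 × 2/4 = 572
  cremello: 1144 × 1/4 = 286
Contribution of cremello: (288 − 286)² / 286 = 0.0140

0.014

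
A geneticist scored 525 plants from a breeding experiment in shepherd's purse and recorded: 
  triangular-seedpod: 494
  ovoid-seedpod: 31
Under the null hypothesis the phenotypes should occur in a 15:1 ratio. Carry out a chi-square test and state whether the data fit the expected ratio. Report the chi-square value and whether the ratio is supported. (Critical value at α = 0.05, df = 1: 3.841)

0.107; consistent

The 15:1 ratio has 16 parts, so with N = 525 the expected counts are:
  triangular-seedpod: 525 × 15/16 = 492.1875
  ovoid-seedpod: 525 × 1/16 = 32.8125
χ² = Σ (O − E)² / E
  triangular-seedpod: (494 − 492.1875)² / 492.1875 = 0.0067
  ovoid-seedpod: (31 − 32.8125)² / 32.8125 = 0.1001
χ² = 0.0067 + 0.1001 = 0.1068 ≈ 0.107
Degrees of freedom = 2 − 1 = 1; critical value at α = 0.05 is 3.841.
Since 0.107 < 3.841, we fail to reject the null hypothesis — the data are consistent with the 15:1 ratio.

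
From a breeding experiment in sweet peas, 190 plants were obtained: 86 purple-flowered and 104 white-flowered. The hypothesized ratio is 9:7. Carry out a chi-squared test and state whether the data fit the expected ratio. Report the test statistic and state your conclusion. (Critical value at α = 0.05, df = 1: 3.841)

9.320; not consistent

Expected counts for N = 190 under a 9:7 ratio (total parts = 16):
  purple-flowered: 190 × 9/16 = 106.875
  white-flowered: 190 × 7/16 = 83.125
χ² = Σ (O − E)² / E
  purple-flowered: (86 − 106.875)² / 106.875 = 4.0773
  white-flowered: (104 − 83.125)² / 83.125 = 5.2423
χ² = 4.0773 + 5.2423 = 9.3196 ≈ 9.320
Degrees of freedom = 2 − 1 = 1; critical value at α = 0.05 is 3.841.
Since 9.320 > 3.841, we reject the null hypothesis — the data do not fit the 9:7 ratio.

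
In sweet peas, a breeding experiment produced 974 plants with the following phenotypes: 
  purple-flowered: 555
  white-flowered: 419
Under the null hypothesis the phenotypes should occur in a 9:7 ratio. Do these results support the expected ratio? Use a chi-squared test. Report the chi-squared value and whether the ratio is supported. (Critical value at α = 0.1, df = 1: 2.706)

0.212; consistent

The 9:7 ratio has 16 parts, so with N = 974 the expected counts are:
  purple-flowered: 974 × 9/16 = 547.875
  white-flowered: 974 × 7/16 = 426.125
χ² = Σ (O − E)² / E
  purple-flowered: (555 − 547.875)² / 547.875 = 0.0927
  white-flowered: (419 − 426.125)² / 426.125 = 0.1191
χ² = 0.0927 + 0.1191 = 0.2118 ≈ 0.212
Degrees of freedom = 2 − 1 = 1; critical value at α = 0.1 is 2.706.
Since 0.212 < 2.706, we fail to reject the null hypothesis — the data are consistent with the 9:7 ratio.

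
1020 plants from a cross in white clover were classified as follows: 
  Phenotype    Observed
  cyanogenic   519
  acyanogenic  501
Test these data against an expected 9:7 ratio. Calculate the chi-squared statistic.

Expected counts for N = 1020 under a 9:7 ratio (total parts = 16):
  cyanogenic: 1020 × 9/16 = 573.75
  acyanogenic: 1020 × 7/16 = 446.25
χ² = Σ (O − E)² / E
  cyanogenic: (519 − 573.75)² / 573.75 = 5.2245
  acyanogenic: (501 − 446.25)² / 446.25 = 6.7172
χ² = 5.2245 + 6.7172 = 11.9417 ≈ 11.942

11.942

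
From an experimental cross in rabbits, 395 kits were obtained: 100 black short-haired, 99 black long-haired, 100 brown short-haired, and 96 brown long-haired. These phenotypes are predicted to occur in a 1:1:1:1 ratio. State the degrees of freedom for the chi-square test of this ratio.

A goodness-of-fit test with 4 phenotype classes has df = 4 − 1 = 3.

3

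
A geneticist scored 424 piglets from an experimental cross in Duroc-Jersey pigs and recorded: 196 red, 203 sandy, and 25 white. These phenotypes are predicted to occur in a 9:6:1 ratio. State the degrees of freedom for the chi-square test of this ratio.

2

A goodness-of-fit test with 3 phenotype classes has df = 3 − 1 = 2.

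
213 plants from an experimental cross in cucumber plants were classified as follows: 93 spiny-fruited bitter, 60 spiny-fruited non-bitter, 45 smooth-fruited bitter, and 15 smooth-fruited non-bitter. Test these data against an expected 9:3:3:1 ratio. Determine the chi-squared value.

Total ratio parts = 16. Expected numbers out of 213:
  spiny-fruited bitter: 213 × 9/16 = 119.8125
  spiny-fruited non-bitter: 213 × 3/16 = 39.9375
  smooth-fruited bitter: 213 × 3/16 = 39.9375
  smooth-fruited non-bitter: 213 × 1/16 = 13.3125
χ² = Σ (O − E)² / E
  spiny-fruited bitter: (93 − 119.8125)² / 119.8125 = 6.0003
  spiny-fruited non-bitter: (60 − 39.9375)² / 39.9375 = 10.0783
  smooth-fruited bitter: (45 − 39.9375)² / 39.9375 = 0.6417
  smooth-fruited non-bitter: (15 − 13.3125)² / 13.3125 = 0.2139
χ² = 6.0003 + 10.0783 + 0.6417 + 0.2139 = 16.9342 ≈ 16.934

16.934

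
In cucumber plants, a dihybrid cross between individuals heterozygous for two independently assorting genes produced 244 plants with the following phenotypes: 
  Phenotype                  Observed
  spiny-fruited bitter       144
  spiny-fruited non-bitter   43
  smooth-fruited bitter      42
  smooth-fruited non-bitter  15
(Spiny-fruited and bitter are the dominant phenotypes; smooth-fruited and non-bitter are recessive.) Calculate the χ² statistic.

0.809

A dihybrid F₂ with independent assortment and complete dominance at both loci gives a 9:3:3:1 phenotypic ratio.
Total ratio parts = 16. Expected numbers out of 244:
  spiny-fruited bitter: 244 × 9/16 = 137.25
  spiny-fruited non-bitter: 244 × 3/16 = 45.75
  smooth-fruited bitter: 244 × 3/16 = 45.75
  smooth-fruited non-bitter: 244 × 1/16 = 15.25
χ² = Σ (O − E)² / E
  spiny-fruited bitter: (144 − 137.25)² / 137.25 = 0.3320
  spiny-fruited non-bitter: (43 − 45.75)² / 45.75 = 0.1653
  smooth-fruited bitter: (42 − 45.75)² / 45.75 = 0.3074
  smooth-fruited non-bitter: (15 − 15.25)² / 15.25 = 0.0041
χ² = 0.3320 + 0.1653 + 0.3074 + 0.0041 = 0.8088 ≈ 0.809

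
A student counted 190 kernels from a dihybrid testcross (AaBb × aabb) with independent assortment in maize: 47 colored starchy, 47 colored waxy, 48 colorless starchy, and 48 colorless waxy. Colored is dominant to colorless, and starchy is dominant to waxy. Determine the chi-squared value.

0.021

A dihybrid testcross with independent assortment gives a 1:1:1:1 ratio.
Expected counts for N = 190 under a 1:1:1:1 ratio (total parts = 4):
  colored starchy: 190 × 1/4 = 47.5
  colored waxy: 190 × 1/4 = 47.5
  colorless starchy: 190 × 1/4 = 47.5
  colorless waxy: 190 × 1/4 = 47.5
χ² = Σ (O − E)² / E
  colored starchy: (47 − 47.5)² / 47.5 = 0.0053
  colored waxy: (47 − 47.5)² / 47.5 = 0.0053
  colorless starchy: (48 − 47.5)² / 47.5 = 0.0053
  colorless waxy: (48 − 47.5)² / 47.5 = 0.0053
χ² = 0.0053 + 0.0053 + 0.0053 + 0.0053 = 0.0212 ≈ 0.021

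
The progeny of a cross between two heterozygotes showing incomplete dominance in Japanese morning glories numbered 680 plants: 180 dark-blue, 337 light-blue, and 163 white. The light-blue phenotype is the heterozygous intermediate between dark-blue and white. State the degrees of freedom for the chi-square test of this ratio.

2

With incomplete dominance, a heterozygote × heterozygote cross gives a 1:2:1 phenotypic ratio.
A goodness-of-fit test with 3 phenotype classes has df = 3 − 1 = 2.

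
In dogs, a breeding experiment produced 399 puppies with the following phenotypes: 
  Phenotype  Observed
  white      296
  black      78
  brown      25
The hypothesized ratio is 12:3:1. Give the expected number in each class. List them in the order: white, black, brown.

Total ratio parts = 16. Expected numbers out of 399:
  white: 399 × 12/16 = 299.25
  black: 399 × 3/16 = 74.8125
  brown: 399 × 1/16 = 24.9375

299.25, 74.8125, 24.9375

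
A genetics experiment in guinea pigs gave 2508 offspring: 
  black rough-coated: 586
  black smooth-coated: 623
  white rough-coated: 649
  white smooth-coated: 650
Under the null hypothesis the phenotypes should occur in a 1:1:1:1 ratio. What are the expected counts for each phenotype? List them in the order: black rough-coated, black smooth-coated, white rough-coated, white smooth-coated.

627, 627, 627, 627

Expected counts for N = 2508 under a 1:1:1:1 ratio (total parts = 4):
  black rough-coated: 2508 × 1/4 = 627
  black smooth-coated: 2508 × 1/4 = 627
  white rough-coated: 2508 × 1/4 = 627
  white smooth-coated: 2508 × 1/4 = 627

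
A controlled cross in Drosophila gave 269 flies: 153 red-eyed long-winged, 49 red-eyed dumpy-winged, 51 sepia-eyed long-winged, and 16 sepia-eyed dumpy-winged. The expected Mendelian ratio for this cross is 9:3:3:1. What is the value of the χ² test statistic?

0.105

Total ratio parts = 16. Expected numbers out of 269:
  red-eyed long-winged: 269 × 9/16 = 151.3125
  red-eyed dumpy-winged: 269 × 3/16 = 50.4375
  sepia-eyed long-winged: 269 × 3/16 = 50.4375
  sepia-eyed dumpy-winged: 269 × 1/16 = 16.8125
χ² = Σ (O − E)² / E
  red-eyed long-winged: (153 − 151.3125)² / 151.3125 = 0.0188
  red-eyed dumpy-winged: (49 − 50.4375)² / 50.4375 = 0.0410
  sepia-eyed long-winged: (51 − 50.4375)² / 50.4375 = 0.0063
  sepia-eyed dumpy-winged: (16 − 16.8125)² / 16.8125 = 0.0393
χ² = 0.0188 + 0.0410 + 0.0063 + 0.0393 = 0.1054 ≈ 0.105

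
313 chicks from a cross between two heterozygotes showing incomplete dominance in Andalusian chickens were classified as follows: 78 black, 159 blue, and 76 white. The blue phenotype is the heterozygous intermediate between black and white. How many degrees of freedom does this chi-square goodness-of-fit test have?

With incomplete dominance, a heterozygote × heterozygote cross gives a 1:2:1 phenotypic ratio.
A goodness-of-fit test with 3 phenotype classes has df = 3 − 1 = 2.

2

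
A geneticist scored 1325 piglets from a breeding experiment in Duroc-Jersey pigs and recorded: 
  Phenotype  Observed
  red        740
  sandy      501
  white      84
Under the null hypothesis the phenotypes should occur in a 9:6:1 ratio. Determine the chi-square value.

The 9:6:1 ratio has 16 parts, so with N = 1325 the expected counts are:
  red: 1325 × 9/16 = 745.3125
  sandy: 1325 × 6/16 = 496.875
  white: 1325 × 1/16 = 82.8125
χ² = Σ (O − E)² / E
  red: (740 − 745.3125)² / 745.3125 = 0.0379
  sandy: (501 − 496.875)² / 496.875 = 0.0342
  white: (84 − 82.8125)² / 82.8125 = 0.0170
χ² = 0.0379 + 0.0342 + 0.0170 = 0.0891 ≈ 0.089

0.089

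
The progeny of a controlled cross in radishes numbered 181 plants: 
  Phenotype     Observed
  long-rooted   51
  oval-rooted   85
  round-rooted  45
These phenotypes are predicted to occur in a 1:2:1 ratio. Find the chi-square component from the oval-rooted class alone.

0.334

The 1:2:1 ratio has 4 parts, so with N = 181 the expected counts are:
  long-rooted: 181 × 1/4 = 45.25
  oval-rooted: 181 × 2/4 = 90.5
  round-rooted: 181 × 1/4 = 45.25
Contribution of oval-rooted: (85 − 90.5)² / 90.5 = 0.3343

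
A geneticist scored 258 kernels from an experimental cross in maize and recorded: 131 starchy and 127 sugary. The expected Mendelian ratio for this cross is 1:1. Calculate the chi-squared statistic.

The 1:1 ratio has 2 parts, so with N = 258 the expected counts are:
  starchy: 258 × 1/2 = 129
  sugary: 258 × 1/2 = 129
χ² = Σ (O − E)² / E
  starchy: (131 − 129)² / 129 = 0.0310
  sugary: (127 − 129)² / 129 = 0.0310
χ² = 0.0310 + 0.0310 = 0.062

0.062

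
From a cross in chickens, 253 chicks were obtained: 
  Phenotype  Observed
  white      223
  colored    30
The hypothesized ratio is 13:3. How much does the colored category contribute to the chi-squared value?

6.410

Expected counts for N = 253 under a 13:3 ratio (total parts = 16):
  white: 253 × 13/16 = 205.5625
  colored: 253 × 3/16 = 47.4375
Contribution of colored: (30 − 47.4375)² / 47.4375 = 6.4098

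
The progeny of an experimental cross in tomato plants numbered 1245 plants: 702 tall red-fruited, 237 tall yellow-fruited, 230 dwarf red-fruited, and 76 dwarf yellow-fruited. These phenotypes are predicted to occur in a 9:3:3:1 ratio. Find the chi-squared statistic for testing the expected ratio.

Under the 9:3:3:1 hypothesis (Σ ratio = 16, N = 1245):
  tall red-fruited: 1245 × 9/16 = 700.3125
  tall yellow-fruited: 1245 × 3/16 = 233.4375
  dwarf red-fruited: 1245 × 3/16 = 233.4375
  dwarf yellow-fruited: 1245 × 1/16 = 77.8125
χ² = Σ (O − E)² / E
  tall red-fruited: (702 − 700.3125)² / 700.3125 = 0.0041
  tall yellow-fruited: (237 − 233.4375)² / 233.4375 = 0.0544
  dwarf red-fruited: (230 − 233.4375)² / 233.4375 = 0.0506
  dwarf yellow-fruited: (76 − 77.8125)² / 77.8125 = 0.0422
χ² = 0.0041 + 0.0544 + 0.0506 + 0.0422 = 0.1513 ≈ 0.151

0.151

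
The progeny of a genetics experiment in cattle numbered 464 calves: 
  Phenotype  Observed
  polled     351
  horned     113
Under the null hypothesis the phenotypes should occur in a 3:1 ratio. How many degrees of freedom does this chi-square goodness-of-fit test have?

1

A goodness-of-fit test with 2 phenotype classes has df = 2 − 1 = 1.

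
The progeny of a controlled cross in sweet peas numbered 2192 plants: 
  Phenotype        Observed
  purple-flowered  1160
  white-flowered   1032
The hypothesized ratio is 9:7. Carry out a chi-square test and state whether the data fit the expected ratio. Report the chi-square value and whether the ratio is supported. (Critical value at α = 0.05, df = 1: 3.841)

Expected counts for N = 2192 under a 9:7 ratio (total parts = 16):
  purple-flowered: 2192 × 9/16 = 1233
  white-flowered: 2192 × 7/16 = 959
χ² = Σ (O − E)² / E
  purple-flowered: (1160 − 1233)² / 1233 = 4.3220
  white-flowered: (1032 − 959)² / 959 = 5.5568
χ² = 4.3220 + 5.5568 = 9.8788 ≈ 9.879
Degrees of freedom = 2 − 1 = 1; critical value at α = 0.05 is 3.841.
Since 9.879 > 3.841, we reject the null hypothesis — the data do not fit the 9:7 ratio.

9.879; not consistent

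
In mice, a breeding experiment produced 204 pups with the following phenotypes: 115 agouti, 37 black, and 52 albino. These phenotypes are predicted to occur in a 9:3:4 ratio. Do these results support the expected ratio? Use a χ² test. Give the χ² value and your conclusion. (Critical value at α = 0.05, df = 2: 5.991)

Under the 9:3:4 hypothesis (Σ ratio = 16, N = 204):
  agouti: 204 × 9/16 = 114.75
  black: 204 × 3/16 = 38.25
  albino: 204 × 4/16 = 51
χ² = Σ (O − E)² / E
  agouti: (115 − 114.75)² / 114.75 = 0.0005
  black: (37 − 38.25)² / 38.25 = 0.0408
  albino: (52 − 51)² / 51 = 0.0196
χ² = 0.0005 + 0.0408 + 0.0196 = 0.0609 ≈ 0.061
Degrees of freedom = 3 − 1 = 2; critical value at α = 0.05 is 5.991.
Since 0.061 < 5.991, we fail to reject the null hypothesis — the data are consistent with the 9:3:4 ratio.

0.061; consistent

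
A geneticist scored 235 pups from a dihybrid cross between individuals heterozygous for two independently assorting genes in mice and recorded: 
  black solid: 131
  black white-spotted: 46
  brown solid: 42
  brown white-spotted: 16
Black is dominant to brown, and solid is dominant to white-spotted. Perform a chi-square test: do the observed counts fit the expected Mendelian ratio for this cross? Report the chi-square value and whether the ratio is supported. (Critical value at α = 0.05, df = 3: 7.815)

A dihybrid F₂ with independent assortment and complete dominance at both loci gives a 9:3:3:1 phenotypic ratio.
Under the 9:3:3:1 hypothesis (Σ ratio = 16, N = 235):
  black solid: 235 × 9/16 = 132.1875
  black white-spotted: 235 × 3/16 = 44.0625
  brown solid: 235 × 3/16 = 44.0625
  brown white-spotted: 235 × 1/16 = 14.6875
χ² = Σ (O − E)² / E
  black solid: (131 − 132.1875)² / 132.1875 = 0.0107
  black white-spotted: (46 − 44.0625)² / 44.0625 = 0.0852
  brown solid: (42 − 44.0625)² / 44.0625 = 0.0965
  brown white-spotted: (16 − 14.6875)² / 14.6875 = 0.1173
χ² = 0.0107 + 0.0852 + 0.0965 + 0.1173 = 0.3097 ≈ 0.310
Degrees of freedom = 4 − 1 = 3; critical value at α = 0.05 is 7.815.
Since 0.310 < 7.815, we fail to reject the null hypothesis — the data are consistent with the 9:3:3:1 ratio.

0.310; consistent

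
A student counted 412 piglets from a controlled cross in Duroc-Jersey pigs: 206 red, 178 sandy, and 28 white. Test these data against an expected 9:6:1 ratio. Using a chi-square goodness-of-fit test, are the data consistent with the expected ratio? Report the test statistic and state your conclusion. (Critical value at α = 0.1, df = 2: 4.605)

Total ratio parts = 16. Expected numbers out of 412:
  red: 412 × 9/16 = 231.75
  sandy: 412 × 6/16 = 154.5
  white: 412 × 1/16 = 25.75
χ² = Σ (O − E)² / E
  red: (206 − 231.75)² / 231.75 = 2.8611
  sandy: (178 − 154.5)² / 154.5 = 3.5744
  white: (28 − 25.75)² / 25.75 = 0.1966
χ² = 2.8611 + 3.5744 + 0.1966 = 6.6321 ≈ 6.632
Degrees of freedom = 3 − 1 = 2; critical value at α = 0.1 is 4.605.
Since 6.632 > 4.605, we reject the null hypothesis — the data do not fit the 9:6:1 ratio.

6.632; not consistent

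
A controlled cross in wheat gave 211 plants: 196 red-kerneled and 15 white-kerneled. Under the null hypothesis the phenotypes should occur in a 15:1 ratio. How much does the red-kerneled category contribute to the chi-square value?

0.017

Under the 15:1 hypothesis (Σ ratio = 16, N = 211):
  red-kerneled: 211 × 15/16 = 197.8125
  white-kerneled: 211 × 1/16 = 13.1875
Contribution of red-kerneled: (196 − 197.8125)² / 197.8125 = 0.0166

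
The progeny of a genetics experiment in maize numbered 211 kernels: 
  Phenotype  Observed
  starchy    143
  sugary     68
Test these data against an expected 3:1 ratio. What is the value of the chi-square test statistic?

5.878

Expected counts for N = 211 under a 3:1 ratio (total parts = 4):
  starchy: 211 × 3/4 = 158.25
  sugary: 211 × 1/4 = 52.75
χ² = Σ (O − E)² / E
  starchy: (143 − 158.25)² / 158.25 = 1.4696
  sugary: (68 − 52.75)² / 52.75 = 4.4088
χ² = 1.4696 + 4.4088 = 5.8784 ≈ 5.878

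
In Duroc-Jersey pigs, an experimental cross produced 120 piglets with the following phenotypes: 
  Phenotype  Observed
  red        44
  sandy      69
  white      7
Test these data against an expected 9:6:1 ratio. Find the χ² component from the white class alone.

The 9:6:1 ratio has 16 parts, so with N = 120 the expected counts are:
  red: 120 × 9/16 = 67.5
  sandy: 120 × 6/16 = 45
  white: 120 × 1/16 = 7.5
Contribution of white: (7 − 7.5)² / 7.5 = 0.0333

0.033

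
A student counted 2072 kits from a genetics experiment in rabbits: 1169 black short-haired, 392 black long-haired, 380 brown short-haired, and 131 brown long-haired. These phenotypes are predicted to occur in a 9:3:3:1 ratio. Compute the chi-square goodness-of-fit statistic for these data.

0.245

Under the 9:3:3:1 hypothesis (Σ ratio = 16, N = 2072):
  black short-haired: 2072 × 9/16 = 1165.5
  black long-haired: 2072 × 3/16 = 388.5
  brown short-haired: 2072 × 3/16 = 388.5
  brown long-haired: 2072 × 1/16 = 129.5
χ² = Σ (O − E)² / E
  black short-haired: (1169 − 1165.5)² / 1165.5 = 0.0105
  black long-haired: (392 − 388.5)² / 388.5 = 0.0315
  brown short-haired: (380 − 388.5)² / 388.5 = 0.1860
  brown long-haired: (131 − 129.5)² / 129.5 = 0.0174
χ² = 0.0105 + 0.0315 + 0.1860 + 0.0174 = 0.2454 ≈ 0.245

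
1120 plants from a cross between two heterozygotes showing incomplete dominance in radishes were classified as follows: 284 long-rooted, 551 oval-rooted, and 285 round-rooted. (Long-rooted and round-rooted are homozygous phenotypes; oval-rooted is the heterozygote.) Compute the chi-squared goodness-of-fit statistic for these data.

0.291

With incomplete dominance, a heterozygote × heterozygote cross gives a 1:2:1 phenotypic ratio.
Expected counts for N = 1120 under a 1:2:1 ratio (total parts = 4):
  long-rooted: 1120 × 1/4 = 280
  oval-rooted: 1120 × 2/4 = 560
  round-rooted: 1120 × 1/4 = 280
χ² = Σ (O − E)² / E
  long-rooted: (284 − 280)² / 280 = 0.0571
  oval-rooted: (551 − 560)² / 560 = 0.1446
  round-rooted: (285 − 280)² / 280 = 0.0893
χ² = 0.0571 + 0.1446 + 0.0893 = 0.291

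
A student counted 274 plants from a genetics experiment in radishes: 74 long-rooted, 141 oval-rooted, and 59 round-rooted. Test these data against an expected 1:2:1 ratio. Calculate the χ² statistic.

Total ratio parts = 4. Expected numbers out of 274:
  long-rooted: 274 × 1/4 = 68.5
  oval-rooted: 274 × 2/4 = 137
  round-rooted: 274 × 1/4 = 68.5
χ² = Σ (O − E)² / E
  long-rooted: (74 − 68.5)² / 68.5 = 0.4416
  oval-rooted: (141 − 137)² / 137 = 0.1168
  round-rooted: (59 − 68.5)² / 68.5 = 1.3175
χ² = 0.4416 + 0.1168 + 1.3175 = 1.8759 ≈ 1.876

1.876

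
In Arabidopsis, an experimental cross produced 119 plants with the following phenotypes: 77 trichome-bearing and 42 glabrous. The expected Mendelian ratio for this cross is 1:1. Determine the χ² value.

Total ratio parts = 2. Expected numbers out of 119:
  trichome-bearing: 119 × 1/2 = 59.5
  glabrous: 119 × 1/2 = 59.5
χ² = Σ (O − E)² / E
  trichome-bearing: (77 − 59.5)² / 59.5 = 5.1471
  glabrous: (42 − 59.5)² / 59.5 = 5.1471
χ² = 5.1471 + 5.1471 = 10.2942 ≈ 10.294

10.294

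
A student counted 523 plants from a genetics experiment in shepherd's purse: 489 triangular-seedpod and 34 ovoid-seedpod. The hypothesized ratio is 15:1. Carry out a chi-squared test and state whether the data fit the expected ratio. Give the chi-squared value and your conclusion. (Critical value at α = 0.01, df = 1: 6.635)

Expected counts for N = 523 under a 15:1 ratio (total parts = 16):
  triangular-seedpod: 523 × 15/16 = 490.3125
  ovoid-seedpod: 523 × 1/16 = 32.6875
χ² = Σ (O − E)² / E
  triangular-seedpod: (489 − 490.3125)² / 490.3125 = 0.0035
  ovoid-seedpod: (34 − 32.6875)² / 32.6875 = 0.0527
χ² = 0.0035 + 0.0527 = 0.0562 ≈ 0.056
Degrees of freedom = 2 − 1 = 1; critical value at α = 0.01 is 6.635.
Since 0.056 < 6.635, we fail to reject the null hypothesis — the data are consistent with the 15:1 ratio.

0.056; consistent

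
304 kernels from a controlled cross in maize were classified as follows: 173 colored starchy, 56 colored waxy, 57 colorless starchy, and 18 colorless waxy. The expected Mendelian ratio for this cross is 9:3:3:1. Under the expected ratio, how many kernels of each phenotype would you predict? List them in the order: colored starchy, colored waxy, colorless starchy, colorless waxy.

Under the 9:3:3:1 hypothesis (Σ ratio = 16, N = 304):
  colored starchy: 304 × 9/16 = 171
  colored waxy: 304 × 3/16 = 57
  colorless starchy: 304 × 3/16 = 57
  colorless waxy: 304 × 1/16 = 19

171, 57, 57, 19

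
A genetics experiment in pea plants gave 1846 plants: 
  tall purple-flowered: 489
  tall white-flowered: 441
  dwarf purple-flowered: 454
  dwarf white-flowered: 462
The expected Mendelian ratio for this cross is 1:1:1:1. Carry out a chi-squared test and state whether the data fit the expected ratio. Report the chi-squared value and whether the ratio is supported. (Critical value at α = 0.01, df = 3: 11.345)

2.672; consistent

Expected counts for N = 1846 under a 1:1:1:1 ratio (total parts = 4):
  tall purple-flowered: 1846 × 1/4 = 461.5
  tall white-flowered: 1846 × 1/4 = 461.5
  dwarf purple-flowered: 1846 × 1/4 = 461.5
  dwarf white-flowered: 1846 × 1/4 = 461.5
χ² = Σ (O − E)² / E
  tall purple-flowered: (489 − 461.5)² / 461.5 = 1.6387
  tall white-flowered: (441 − 461.5)² / 461.5 = 0.9106
  dwarf purple-flowered: (454 − 461.5)² / 461.5 = 0.1219
  dwarf white-flowered: (462 − 461.5)² / 461.5 = 0.0005
χ² = 1.6387 + 0.9106 + 0.1219 + 0.0005 = 2.6717 ≈ 2.672
Degrees of freedom = 4 − 1 = 3; critical value at α = 0.01 is 11.345.
Since 2.672 < 11.345, we fail to reject the null hypothesis — the data are consistent with the 1:1:1:1 ratio.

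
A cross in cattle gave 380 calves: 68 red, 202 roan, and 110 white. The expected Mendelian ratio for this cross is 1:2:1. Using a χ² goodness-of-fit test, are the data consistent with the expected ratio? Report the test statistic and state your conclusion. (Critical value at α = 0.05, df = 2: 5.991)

10.800; not consistent

The 1:2:1 ratio has 4 parts, so with N = 380 the expected counts are:
  red: 380 × 1/4 = 95
  roan: 380 × 2/4 = 190
  white: 380 × 1/4 = 95
χ² = Σ (O − E)² / E
  red: (68 − 95)² / 95 = 7.6737
  roan: (202 − 190)² / 190 = 0.7579
  white: (110 − 95)² / 95 = 2.3684
χ² = 7.6737 + 0.7579 + 2.3684 = 10.800
Degrees of freedom = 3 − 1 = 2; critical value at α = 0.05 is 5.991.
Since 10.800 > 5.991, we reject the null hypothesis — the data do not fit the 1:2:1 ratio.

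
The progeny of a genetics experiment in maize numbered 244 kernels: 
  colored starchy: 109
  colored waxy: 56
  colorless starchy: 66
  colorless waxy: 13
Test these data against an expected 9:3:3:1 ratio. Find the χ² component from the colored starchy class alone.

5.815

Expected counts for N = 244 under a 9:3:3:1 ratio (total parts = 16):
  colored starchy: 244 × 9/16 = 137.25
  colored waxy: 244 × 3/16 = 45.75
  colorless starchy: 244 × 3/16 = 45.75
  colorless waxy: 244 × 1/16 = 15.25
Contribution of colored starchy: (109 − 137.25)² / 137.25 = 5.8147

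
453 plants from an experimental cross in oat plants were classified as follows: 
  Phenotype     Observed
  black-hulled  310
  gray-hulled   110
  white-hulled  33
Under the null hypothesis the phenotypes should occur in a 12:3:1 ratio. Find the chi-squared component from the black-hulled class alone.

Under the 12:3:1 hypothesis (Σ ratio = 16, N = 453):
  black-hulled: 453 × 12/16 = 339.75
  gray-hulled: 453 × 3/16 = 84.9375
  white-hulled: 453 × 1/16 = 28.3125
Contribution of black-hulled: (310 − 339.75)² / 339.75 = 2.6050

2.605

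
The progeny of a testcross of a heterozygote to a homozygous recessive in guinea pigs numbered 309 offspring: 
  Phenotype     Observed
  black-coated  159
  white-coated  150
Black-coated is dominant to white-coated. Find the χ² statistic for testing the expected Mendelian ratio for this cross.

0.262

A testcross of a heterozygote (Aa × aa) gives a 1:1 phenotypic ratio.
Expected counts for N = 309 under a 1:1 ratio (total parts = 2):
  black-coated: 309 × 1/2 = 154.5
  white-coated: 309 × 1/2 = 154.5
χ² = Σ (O − E)² / E
  black-coated: (159 − 154.5)² / 154.5 = 0.1311
  white-coated: (150 − 154.5)² / 154.5 = 0.1311
χ² = 0.1311 + 0.1311 = 0.2622 ≈ 0.262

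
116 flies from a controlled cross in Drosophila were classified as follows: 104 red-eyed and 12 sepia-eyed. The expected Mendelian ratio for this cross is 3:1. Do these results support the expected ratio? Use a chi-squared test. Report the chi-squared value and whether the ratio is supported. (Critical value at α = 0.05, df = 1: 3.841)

13.287; not consistent

Total ratio parts = 4. Expected numbers out of 116:
  red-eyed: 116 × 3/4 = 87
  sepia-eyed: 116 × 1/4 = 29
χ² = Σ (O − E)² / E
  red-eyed: (104 − 87)² / 87 = 3.3218
  sepia-eyed: (12 − 29)² / 29 = 9.9655
χ² = 3.3218 + 9.9655 = 13.2873 ≈ 13.287
Degrees of freedom = 2 − 1 = 1; critical value at α = 0.05 is 3.841.
Since 13.287 > 3.841, we reject the null hypothesis — the data do not fit the 3:1 ratio.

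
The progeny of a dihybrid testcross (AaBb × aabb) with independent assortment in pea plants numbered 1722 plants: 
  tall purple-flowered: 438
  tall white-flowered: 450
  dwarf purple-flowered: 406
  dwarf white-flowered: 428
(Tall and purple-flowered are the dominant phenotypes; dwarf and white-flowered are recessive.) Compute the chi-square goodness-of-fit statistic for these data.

A dihybrid testcross with independent assortment gives a 1:1:1:1 ratio.
Total ratio parts = 4. Expected numbers out of 1722:
  tall purple-flowered: 1722 × 1/4 = 430.5
  tall white-flowered: 1722 × 1/4 = 430.5
  dwarf purple-flowered: 1722 × 1/4 = 430.5
  dwarf white-flowered: 1722 × 1/4 = 430.5
χ² = Σ (O − E)² / E
  tall purple-flowered: (438 − 430.5)² / 430.5 = 0.1307
  tall white-flowered: (450 − 430.5)² / 430.5 = 0.8833
  dwarf purple-flowered: (406 − 430.5)² / 430.5 = 1.3943
  dwarf white-flowered: (428 − 430.5)² / 430.5 = 0.0145
χ² = 0.1307 + 0.8833 + 1.3943 + 0.0145 = 2.4228 ≈ 2.423

2.423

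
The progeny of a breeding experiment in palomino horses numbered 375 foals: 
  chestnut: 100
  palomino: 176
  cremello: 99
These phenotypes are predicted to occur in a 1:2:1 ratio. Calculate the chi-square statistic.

1.416

Expected counts for N = 375 under a 1:2:1 ratio (total parts = 4):
  chestnut: 375 × 1/4 = 93.75
  palomino: 375 × 2/4 = 187.5
  cremello: 375 × 1/4 = 93.75
χ² = Σ (O − E)² / E
  chestnut: (100 − 93.75)² / 93.75 = 0.4167
  palomino: (176 − 187.5)² / 187.5 = 0.7053
  cremello: (99 − 93.75)² / 93.75 = 0.2940
χ² = 0.4167 + 0.7053 + 0.2940 = 1.416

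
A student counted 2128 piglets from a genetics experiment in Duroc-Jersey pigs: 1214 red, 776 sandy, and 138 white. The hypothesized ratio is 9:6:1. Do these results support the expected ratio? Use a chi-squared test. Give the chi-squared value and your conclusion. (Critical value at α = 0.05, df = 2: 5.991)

1.036; consistent

Expected counts for N = 2128 under a 9:6:1 ratio (total parts = 16):
  red: 2128 × 9/16 = 1197
  sandy: 2128 × 6/16 = 798
  white: 2128 × 1/16 = 133
χ² = Σ (O − E)² / E
  red: (1214 − 1197)² / 1197 = 0.2414
  sandy: (776 − 798)² / 798 = 0.6065
  white: (138 − 133)² / 133 = 0.1880
χ² = 0.2414 + 0.6065 + 0.1880 = 1.0359 ≈ 1.036
Degrees of freedom = 3 − 1 = 2; critical value at α = 0.05 is 5.991.
Since 1.036 < 5.991, we fail to reject the null hypothesis — the data are consistent with the 9:6:1 ratio.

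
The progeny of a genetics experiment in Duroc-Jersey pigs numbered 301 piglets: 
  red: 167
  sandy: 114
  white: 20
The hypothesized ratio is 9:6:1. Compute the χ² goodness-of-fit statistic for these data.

0.118

Expected counts for N = 301 under a 9:6:1 ratio (total parts = 16):
  red: 301 × 9/16 = 169.3125
  sandy: 301 × 6/16 = 112.875
  white: 301 × 1/16 = 18.8125
χ² = Σ (O − E)² / E
  red: (167 − 169.3125)² / 169.3125 = 0.0316
  sandy: (114 − 112.875)² / 112.875 = 0.0112
  white: (20 − 18.8125)² / 18.8125 = 0.0750
χ² = 0.0316 + 0.0112 + 0.0750 = 0.1178 ≈ 0.118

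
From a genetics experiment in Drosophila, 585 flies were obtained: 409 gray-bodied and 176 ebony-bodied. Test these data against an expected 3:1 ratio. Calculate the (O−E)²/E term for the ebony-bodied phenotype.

Under the 3:1 hypothesis (Σ ratio = 4, N = 585):
  gray-bodied: 585 × 3/4 = 438.75
  ebony-bodied: 585 × 1/4 = 146.25
Contribution of ebony-bodied: (176 − 146.25)² / 146.25 = 6.0517

6.052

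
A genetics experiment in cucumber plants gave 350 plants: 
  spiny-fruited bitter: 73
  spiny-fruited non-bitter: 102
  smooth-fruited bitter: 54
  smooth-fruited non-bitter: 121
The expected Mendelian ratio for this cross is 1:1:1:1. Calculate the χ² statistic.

30.457

Total ratio parts = 4. Expected numbers out of 350:
  spiny-fruited bitter: 350 × 1/4 = 87.5
  spiny-fruited non-bitter: 350 × 1/4 = 87.5
  smooth-fruited bitter: 350 × 1/4 = 87.5
  smooth-fruited non-bitter: 350 × 1/4 = 87.5
χ² = Σ (O − E)² / E
  spiny-fruited bitter: (73 − 87.5)² / 87.5 = 2.4029
  spiny-fruited non-bitter: (102 − 87.5)² / 87.5 = 2.4029
  smooth-fruited bitter: (54 − 87.5)² / 87.5 = 12.8257
  smooth-fruited non-bitter: (121 − 87.5)² / 87.5 = 12.8257
χ² = 2.4029 + 2.4029 + 12.8257 + 12.8257 = 30.4572 ≈ 30.457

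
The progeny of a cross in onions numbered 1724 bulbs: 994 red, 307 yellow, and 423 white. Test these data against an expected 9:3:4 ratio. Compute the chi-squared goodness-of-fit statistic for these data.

The 9:3:4 ratio has 16 parts, so with N = 1724 the expected counts are:
  red: 1724 × 9/16 = 969.75
  yellow: 1724 × 3/16 = 323.25
  white: 1724 × 4/16 = 431
χ² = Σ (O − E)² / E
  red: (994 − 969.75)² / 969.75 = 0.6064
  yellow: (307 − 323.25)² / 323.25 = 0.8169
  white: (423 − 431)² / 431 = 0.1485
χ² = 0.6064 + 0.8169 + 0.1485 = 1.5718 ≈ 1.572

1.572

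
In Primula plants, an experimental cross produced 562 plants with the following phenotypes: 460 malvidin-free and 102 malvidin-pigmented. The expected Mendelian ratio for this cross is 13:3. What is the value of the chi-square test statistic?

Under the 13:3 hypothesis (Σ ratio = 16, N = 562):
  malvidin-free: 562 × 13/16 = 456.625
  malvidin-pigmented: 562 × 3/16 = 105.375
χ² = Σ (O − E)² / E
  malvidin-free: (460 − 456.625)² / 456.625 = 0.0249
  malvidin-pigmented: (102 − 105.375)² / 105.375 = 0.1081
χ² = 0.0249 + 0.1081 = 0.133

0.133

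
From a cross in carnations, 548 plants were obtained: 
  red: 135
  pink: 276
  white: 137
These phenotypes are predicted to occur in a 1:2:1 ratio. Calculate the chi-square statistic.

0.044

Under the 1:2:1 hypothesis (Σ ratio = 4, N = 548):
  red: 548 × 1/4 = 137
  pink: 548 × 2/4 = 274
  white: 548 × 1/4 = 137
χ² = Σ (O − E)² / E
  red: (135 − 137)² / 137 = 0.0292
  pink: (276 − 274)² / 274 = 0.0146
  white: (137 − 137)² / 137 = 0.0000
χ² = 0.0292 + 0.0146 + 0.0000 = 0.0438 ≈ 0.044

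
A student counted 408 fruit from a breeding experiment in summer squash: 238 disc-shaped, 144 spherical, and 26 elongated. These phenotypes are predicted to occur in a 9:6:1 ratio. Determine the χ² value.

Total ratio parts = 16. Expected numbers out of 408:
  disc-shaped: 408 × 9/16 = 229.5
  spherical: 408 × 6/16 = 153
  elongated: 408 × 1/16 = 25.5
χ² = Σ (O − E)² / E
  disc-shaped: (238 − 229.5)² / 229.5 = 0.3148
  spherical: (144 − 153)² / 153 = 0.5294
  elongated: (26 − 25.5)² / 25.5 = 0.0098
χ² = 0.3148 + 0.5294 + 0.0098 = 0.854

0.854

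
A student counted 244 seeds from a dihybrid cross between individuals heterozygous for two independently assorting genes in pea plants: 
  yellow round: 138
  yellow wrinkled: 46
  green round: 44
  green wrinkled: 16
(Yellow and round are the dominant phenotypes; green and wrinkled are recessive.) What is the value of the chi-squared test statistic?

0.109

A dihybrid F₂ with independent assortment and complete dominance at both loci gives a 9:3:3:1 phenotypic ratio.
Under the 9:3:3:1 hypothesis (Σ ratio = 16, N = 244):
  yellow round: 244 × 9/16 = 137.25
  yellow wrinkled: 244 × 3/16 = 45.75
  green round: 244 × 3/16 = 45.75
  green wrinkled: 244 × 1/16 = 15.25
χ² = Σ (O − E)² / E
  yellow round: (138 − 137.25)² / 137.25 = 0.0041
  yellow wrinkled: (46 − 45.75)² / 45.75 = 0.0014
  green round: (44 − 45.75)² / 45.75 = 0.0669
  green wrinkled: (16 − 15.25)² / 15.25 = 0.0369
χ² = 0.0041 + 0.0014 + 0.0669 + 0.0369 = 0.1093 ≈ 0.109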